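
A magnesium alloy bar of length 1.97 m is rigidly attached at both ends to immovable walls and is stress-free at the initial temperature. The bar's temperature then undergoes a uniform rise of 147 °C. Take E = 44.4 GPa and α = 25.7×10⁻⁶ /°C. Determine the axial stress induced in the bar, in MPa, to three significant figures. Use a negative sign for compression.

Free thermal expansion αLΔT = 25.7e-6 · 1970 · 147 = 7.442 mm.
The walls impose strain ε = −(7.442)/1970 = -3.7779e-03; σ = Eε = 44400 · -3.7779e-03 = -167.7 MPa.

-168 MPa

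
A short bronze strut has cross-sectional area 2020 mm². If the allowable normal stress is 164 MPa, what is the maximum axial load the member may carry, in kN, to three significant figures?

331 kN

P_max = σ_allow · A = 164 · 2020 = 331300 N = 331.3 kN.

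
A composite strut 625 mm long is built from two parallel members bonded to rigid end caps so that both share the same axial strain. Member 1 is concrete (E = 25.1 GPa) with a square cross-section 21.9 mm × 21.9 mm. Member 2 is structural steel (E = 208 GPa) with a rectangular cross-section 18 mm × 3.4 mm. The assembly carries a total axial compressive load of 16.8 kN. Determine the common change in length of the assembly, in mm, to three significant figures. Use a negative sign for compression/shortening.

A_1 = 479.6 mm².
A_2 = 61.2 mm².
Equal strain + equilibrium ⇒ each member carries load in proportion to AE: A₁E₁ = 12040000 N, A₂E₂ = 12730000 N, ΣAE = 24770000 N.
δ = PL/ΣAE = -16800·625/24770000 = -0.4239 mm.

-0.424 mm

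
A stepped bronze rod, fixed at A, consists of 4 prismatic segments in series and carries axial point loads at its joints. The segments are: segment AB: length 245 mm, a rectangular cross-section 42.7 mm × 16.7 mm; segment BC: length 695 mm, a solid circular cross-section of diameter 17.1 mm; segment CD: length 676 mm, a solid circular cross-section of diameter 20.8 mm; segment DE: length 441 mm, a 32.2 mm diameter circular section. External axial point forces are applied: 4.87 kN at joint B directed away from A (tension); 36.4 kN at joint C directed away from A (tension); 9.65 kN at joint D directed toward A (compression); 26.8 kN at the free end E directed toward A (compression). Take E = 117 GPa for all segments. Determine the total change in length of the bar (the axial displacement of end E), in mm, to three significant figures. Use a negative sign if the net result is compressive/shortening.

-0.731 mm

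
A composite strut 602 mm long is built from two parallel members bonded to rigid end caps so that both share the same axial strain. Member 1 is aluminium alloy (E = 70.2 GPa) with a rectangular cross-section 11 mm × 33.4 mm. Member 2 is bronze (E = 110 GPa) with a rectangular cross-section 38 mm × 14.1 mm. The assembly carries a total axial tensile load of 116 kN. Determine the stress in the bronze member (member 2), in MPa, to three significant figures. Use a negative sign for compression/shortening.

151 MPa

A_1 = 367.4 mm².
A_2 = 535.8 mm².
Equal strain + equilibrium ⇒ each member carries load in proportion to AE: A₁E₁ = 25790000 N, A₂E₂ = 58940000 N, ΣAE = 84730000 N.
σ₂ = P·E₂/ΣAE = 116000·110000/84730000 = 150.6 MPa.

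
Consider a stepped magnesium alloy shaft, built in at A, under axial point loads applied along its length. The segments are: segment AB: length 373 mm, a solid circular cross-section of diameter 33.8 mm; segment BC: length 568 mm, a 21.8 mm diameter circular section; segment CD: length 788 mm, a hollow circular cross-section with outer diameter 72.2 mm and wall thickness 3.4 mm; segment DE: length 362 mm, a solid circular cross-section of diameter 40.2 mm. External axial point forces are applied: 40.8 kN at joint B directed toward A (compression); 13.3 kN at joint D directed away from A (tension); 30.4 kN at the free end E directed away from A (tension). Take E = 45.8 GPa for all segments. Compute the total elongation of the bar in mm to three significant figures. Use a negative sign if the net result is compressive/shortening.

2.69 mm

Internal axial forces (sectioning from the free end, tension +): N_DE = 30.4 kN, N_CD = 43.7 kN, N_BC = 43.7 kN, N_AB = 2.9 kN.
A_AB = 897.3 mm².
A_BC = 373.3 mm².
A_CD = 734.9 mm².
A_DE = 1269 mm².
δ_AB = 2900·373/(897.3·45800) = 0.02632 mm
δ_BC = 43700·568/(373.3·45800) = 1.452 mm
δ_CD = 43700·788/(734.9·45800) = 1.023 mm
δ_DE = 30400·362/(1269·45800) = 0.1893 mm
δ = Σδ_i = 2.691 mm.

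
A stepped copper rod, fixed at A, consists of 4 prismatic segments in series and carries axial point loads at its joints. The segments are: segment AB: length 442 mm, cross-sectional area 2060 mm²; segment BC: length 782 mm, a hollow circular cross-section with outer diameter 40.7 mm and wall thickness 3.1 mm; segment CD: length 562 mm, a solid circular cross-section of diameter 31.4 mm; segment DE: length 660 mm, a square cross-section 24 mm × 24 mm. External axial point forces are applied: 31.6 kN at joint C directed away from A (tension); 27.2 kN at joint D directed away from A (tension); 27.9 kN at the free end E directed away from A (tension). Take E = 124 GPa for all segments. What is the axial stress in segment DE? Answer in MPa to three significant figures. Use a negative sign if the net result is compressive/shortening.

Internal axial forces (sectioning from the free end, tension +): N_DE = 27.9 kN, N_CD = 55.1 kN, N_BC = 86.7 kN, N_AB = 86.7 kN.
A_DE = 576 mm².
σ_DE = N_DE/A_DE = 27900/576 = 48.44 MPa.

48.4 MPa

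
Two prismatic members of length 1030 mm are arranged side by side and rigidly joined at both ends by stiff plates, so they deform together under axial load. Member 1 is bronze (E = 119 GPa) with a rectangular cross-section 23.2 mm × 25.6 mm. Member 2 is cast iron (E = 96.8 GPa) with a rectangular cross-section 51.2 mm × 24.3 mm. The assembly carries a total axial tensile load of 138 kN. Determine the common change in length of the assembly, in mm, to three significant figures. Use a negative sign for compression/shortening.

0.744 mm

A_1 = 593.9 mm².
A_2 = 1244 mm².
Equal strain + equilibrium ⇒ each member carries load in proportion to AE: A₁E₁ = 70680000 N, A₂E₂ = 120400000 N, ΣAE = 191100000 N.
δ = PL/ΣAE = 138000·1030/191100000 = 0.7438 mm.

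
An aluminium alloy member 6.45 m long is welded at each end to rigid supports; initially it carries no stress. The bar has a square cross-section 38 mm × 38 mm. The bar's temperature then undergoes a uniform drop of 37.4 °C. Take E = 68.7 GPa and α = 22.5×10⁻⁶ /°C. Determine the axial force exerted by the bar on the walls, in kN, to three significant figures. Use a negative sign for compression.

Free thermal expansion αLΔT = 22.5e-6 · 6450 · -37.4 = -5.428 mm.
The walls impose strain ε = −(-5.428)/6450 = 8.4150e-04; σ = Eε = 68700 · 8.4150e-04 = 57.81 MPa.
Wall reaction R = σ·A = 57.81·1444 = 83480 N = 83.48 kN.

83.5 kN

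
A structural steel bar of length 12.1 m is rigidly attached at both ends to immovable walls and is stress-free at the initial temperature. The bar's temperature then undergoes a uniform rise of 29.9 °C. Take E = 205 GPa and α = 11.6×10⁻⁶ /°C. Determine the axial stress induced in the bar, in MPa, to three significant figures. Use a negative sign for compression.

Free thermal expansion αLΔT = 11.6e-6 · 12100 · 29.9 = 4.197 mm.
The walls impose strain ε = −(4.197)/12100 = -3.4684e-04; σ = Eε = 205000 · -3.4684e-04 = -71.1 MPa.

-71.1 MPa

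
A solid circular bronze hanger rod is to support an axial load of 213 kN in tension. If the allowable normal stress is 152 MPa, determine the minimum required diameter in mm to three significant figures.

42.2 mm

Required area A ≥ P/σ_allow = 213000/152 = 1401 mm².
For a solid circular section, d ≥ √(4A/π) = 42.24 mm.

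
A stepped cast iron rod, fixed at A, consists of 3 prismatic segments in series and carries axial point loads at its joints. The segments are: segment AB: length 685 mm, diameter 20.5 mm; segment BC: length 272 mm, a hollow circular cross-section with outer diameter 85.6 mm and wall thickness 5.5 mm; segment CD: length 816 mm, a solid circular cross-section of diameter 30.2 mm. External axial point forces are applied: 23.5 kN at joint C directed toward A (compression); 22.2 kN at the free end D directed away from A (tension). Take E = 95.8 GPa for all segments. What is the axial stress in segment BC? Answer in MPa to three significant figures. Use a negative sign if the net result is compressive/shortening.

Internal axial forces (sectioning from the free end, tension +): N_CD = 22.2 kN, N_BC = -1.3 kN, N_AB = -1.3 kN.
A_BC = 1384 mm².
σ_BC = N_BC/A_BC = -1300/1384 = -0.9393 MPa.

-0.939 MPa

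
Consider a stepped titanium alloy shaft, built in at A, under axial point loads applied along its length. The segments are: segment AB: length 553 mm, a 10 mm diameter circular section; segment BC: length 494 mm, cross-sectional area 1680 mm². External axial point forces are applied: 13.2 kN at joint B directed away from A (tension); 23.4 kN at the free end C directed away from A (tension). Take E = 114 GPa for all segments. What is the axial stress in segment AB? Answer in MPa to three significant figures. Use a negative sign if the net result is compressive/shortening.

466 MPa

Internal axial forces (sectioning from the free end, tension +): N_BC = 23.4 kN, N_AB = 36.6 kN.
A_AB = 78.54 mm².
σ_AB = N_AB/A_AB = 36600/78.54 = 466 MPa.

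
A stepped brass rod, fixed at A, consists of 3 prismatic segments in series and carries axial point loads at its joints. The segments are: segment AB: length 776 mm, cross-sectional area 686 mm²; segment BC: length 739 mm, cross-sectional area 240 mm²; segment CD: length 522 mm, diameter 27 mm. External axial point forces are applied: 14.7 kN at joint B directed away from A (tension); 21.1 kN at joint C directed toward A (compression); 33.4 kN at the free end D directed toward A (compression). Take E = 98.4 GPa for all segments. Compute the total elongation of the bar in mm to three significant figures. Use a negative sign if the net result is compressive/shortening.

Internal axial forces (sectioning from the free end, tension +): N_CD = -33.4 kN, N_BC = -54.5 kN, N_AB = -39.8 kN.
A_CD = 572.6 mm².
δ_AB = -39800·776/(686·98400) = -0.4575 mm
δ_BC = -54500·739/(240·98400) = -1.705 mm
δ_CD = -33400·522/(572.6·98400) = -0.3095 mm
δ = Σδ_i = -2.472 mm.

-2.47 mm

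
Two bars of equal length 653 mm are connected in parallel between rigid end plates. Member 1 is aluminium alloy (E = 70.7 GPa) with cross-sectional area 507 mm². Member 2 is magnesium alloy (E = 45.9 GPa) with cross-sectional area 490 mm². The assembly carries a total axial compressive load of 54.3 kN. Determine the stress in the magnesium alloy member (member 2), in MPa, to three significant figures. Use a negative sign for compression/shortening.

Equal strain + equilibrium ⇒ each member carries load in proportion to AE: A₁E₁ = 35840000 N, A₂E₂ = 22490000 N, ΣAE = 58340000 N.
σ₂ = P·E₂/ΣAE = -54300·45900/58340000 = -42.72 MPa.

-42.7 MPa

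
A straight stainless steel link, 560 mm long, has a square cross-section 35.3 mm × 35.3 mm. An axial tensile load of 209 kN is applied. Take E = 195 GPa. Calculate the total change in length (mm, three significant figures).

A = 1246 mm².
δ_mech = NL/(AE) = 209000·560/(1246·195000) = 0.4817 mm.

0.482 mm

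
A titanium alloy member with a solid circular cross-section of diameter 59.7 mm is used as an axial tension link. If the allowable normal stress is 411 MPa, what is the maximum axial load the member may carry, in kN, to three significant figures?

1150 kN

A = 2799 mm².
P_max = σ_allow · A = 411 · 2799 = 1150000 N = 1150 kN.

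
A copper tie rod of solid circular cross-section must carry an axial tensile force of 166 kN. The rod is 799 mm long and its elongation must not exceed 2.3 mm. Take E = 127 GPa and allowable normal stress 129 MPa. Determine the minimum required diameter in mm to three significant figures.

40.5 mm

Required area A ≥ P/σ_allow = 166000/129 = 1287 mm².
For a solid circular section, d ≥ √(4A/π) = 40.48 mm.
Elongation limit: A ≥ PL/(Eδ_allow) = 166000·799/(127000·2.3) = 454.1 mm² ⇒ d ≥ 24.04 mm.
The stress limit governs.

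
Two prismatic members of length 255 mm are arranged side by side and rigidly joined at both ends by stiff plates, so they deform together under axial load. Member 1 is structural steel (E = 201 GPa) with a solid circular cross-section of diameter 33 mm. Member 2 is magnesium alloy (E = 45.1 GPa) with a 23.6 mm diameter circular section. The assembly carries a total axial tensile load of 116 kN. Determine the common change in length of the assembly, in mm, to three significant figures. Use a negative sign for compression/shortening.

0.154 mm

A_1 = 855.3 mm².
A_2 = 437.4 mm².
Equal strain + equilibrium ⇒ each member carries load in proportion to AE: A₁E₁ = 171900000 N, A₂E₂ = 19730000 N, ΣAE = 191600000 N.
δ = PL/ΣAE = 116000·255/191600000 = 0.1543 mm.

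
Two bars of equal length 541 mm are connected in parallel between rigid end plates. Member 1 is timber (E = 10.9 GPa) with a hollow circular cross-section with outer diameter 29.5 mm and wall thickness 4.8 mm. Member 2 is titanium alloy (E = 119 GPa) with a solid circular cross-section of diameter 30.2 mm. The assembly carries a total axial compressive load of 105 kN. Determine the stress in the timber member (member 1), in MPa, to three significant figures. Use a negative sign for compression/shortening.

-12.8 MPa

A_1 = 372.5 mm².
A_2 = 716.3 mm².
Equal strain + equilibrium ⇒ each member carries load in proportion to AE: A₁E₁ = 4060000 N, A₂E₂ = 85240000 N, ΣAE = 89300000 N.
σ₁ = P·E₁/ΣAE = -105000·10900/89300000 = -12.82 MPa.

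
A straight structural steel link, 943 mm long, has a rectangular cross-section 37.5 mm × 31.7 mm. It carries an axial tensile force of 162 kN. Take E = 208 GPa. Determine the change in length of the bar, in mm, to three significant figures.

A = 1189 mm².
δ_mech = NL/(AE) = 162000·943/(1189·208000) = 0.6178 mm.

0.618 mm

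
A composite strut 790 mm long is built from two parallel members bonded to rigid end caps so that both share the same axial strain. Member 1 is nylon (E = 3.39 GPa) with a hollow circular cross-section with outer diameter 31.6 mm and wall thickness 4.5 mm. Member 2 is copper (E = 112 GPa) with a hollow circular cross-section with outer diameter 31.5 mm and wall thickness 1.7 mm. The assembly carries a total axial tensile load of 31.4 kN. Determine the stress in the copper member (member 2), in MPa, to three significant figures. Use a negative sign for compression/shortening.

A_1 = 383.1 mm².
A_2 = 159.2 mm².
Equal strain + equilibrium ⇒ each member carries load in proportion to AE: A₁E₁ = 1299000 N, A₂E₂ = 17830000 N, ΣAE = 19120000 N.
σ₂ = P·E₂/ΣAE = 31400·112000/19120000 = 183.9 MPa.

184 MPa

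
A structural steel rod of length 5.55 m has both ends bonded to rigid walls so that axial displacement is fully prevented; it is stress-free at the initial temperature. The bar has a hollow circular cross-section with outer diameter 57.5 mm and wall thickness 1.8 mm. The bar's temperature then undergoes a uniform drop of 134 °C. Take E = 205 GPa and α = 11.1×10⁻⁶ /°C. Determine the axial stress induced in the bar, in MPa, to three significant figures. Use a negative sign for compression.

305 MPa

Free thermal expansion αLΔT = 11.1e-6 · 5550 · -134 = -8.255 mm.
The walls impose strain ε = −(-8.255)/5550 = 1.4874e-03; σ = Eε = 205000 · 1.4874e-03 = 304.9 MPa.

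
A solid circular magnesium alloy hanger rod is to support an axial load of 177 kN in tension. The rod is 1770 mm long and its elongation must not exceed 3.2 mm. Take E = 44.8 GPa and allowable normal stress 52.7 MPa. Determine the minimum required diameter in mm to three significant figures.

Required area A ≥ P/σ_allow = 177000/52.7 = 3359 mm².
For a solid circular section, d ≥ √(4A/π) = 65.39 mm.
Elongation limit: A ≥ PL/(Eδ_allow) = 177000·1770/(44800·3.2) = 2185 mm² ⇒ d ≥ 52.75 mm.
The stress limit governs.

65.4 mm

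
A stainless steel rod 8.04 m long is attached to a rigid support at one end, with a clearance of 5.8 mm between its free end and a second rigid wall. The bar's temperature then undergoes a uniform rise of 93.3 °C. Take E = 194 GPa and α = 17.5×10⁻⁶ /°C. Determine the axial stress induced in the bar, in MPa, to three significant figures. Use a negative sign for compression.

Free thermal expansion αLΔT = 17.5e-6 · 8040 · 93.3 = 13.13 mm.
The walls engage after the gap closes; constrained expansion = 13.13 − 5.8 = 7.327 mm.
The walls impose strain ε = −(7.327)/8040 = -9.1136e-04; σ = Eε = 194000 · -9.1136e-04 = -176.8 MPa.

-177 MPa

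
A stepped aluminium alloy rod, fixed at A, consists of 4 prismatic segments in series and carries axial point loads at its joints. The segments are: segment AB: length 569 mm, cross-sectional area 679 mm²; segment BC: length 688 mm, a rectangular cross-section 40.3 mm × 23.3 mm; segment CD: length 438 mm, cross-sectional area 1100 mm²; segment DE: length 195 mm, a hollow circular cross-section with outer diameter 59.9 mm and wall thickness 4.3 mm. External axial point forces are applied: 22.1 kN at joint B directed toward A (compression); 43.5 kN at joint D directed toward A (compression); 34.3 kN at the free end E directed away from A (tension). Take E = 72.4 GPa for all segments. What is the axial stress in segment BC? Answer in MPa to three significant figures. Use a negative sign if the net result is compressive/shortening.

-9.80 MPa

Internal axial forces (sectioning from the free end, tension +): N_DE = 34.3 kN, N_CD = -9.2 kN, N_BC = -9.2 kN, N_AB = -31.3 kN.
A_BC = 939 mm².
σ_BC = N_BC/A_BC = -9200/939 = -9.798 MPa.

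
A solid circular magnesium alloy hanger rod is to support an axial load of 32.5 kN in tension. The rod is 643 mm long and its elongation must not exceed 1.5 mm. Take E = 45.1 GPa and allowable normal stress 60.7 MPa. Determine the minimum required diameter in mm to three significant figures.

Required area A ≥ P/σ_allow = 32500/60.7 = 535.4 mm².
For a solid circular section, d ≥ √(4A/π) = 26.11 mm.
Elongation limit: A ≥ PL/(Eδ_allow) = 32500·643/(45100·1.5) = 308.9 mm² ⇒ d ≥ 19.83 mm.
The stress limit governs.

26.1 mm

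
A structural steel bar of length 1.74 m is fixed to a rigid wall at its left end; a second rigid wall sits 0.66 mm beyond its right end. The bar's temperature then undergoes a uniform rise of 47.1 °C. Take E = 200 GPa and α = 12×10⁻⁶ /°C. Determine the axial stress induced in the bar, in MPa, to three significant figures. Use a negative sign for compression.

-37.2 MPa

Free thermal expansion αLΔT = 12e-6 · 1740 · 47.1 = 0.9834 mm.
The walls engage after the gap closes; constrained expansion = 0.9834 − 0.66 = 0.3234 mm.
The walls impose strain ε = −(0.3234)/1740 = -1.8589e-04; σ = Eε = 200000 · -1.8589e-04 = -37.18 MPa.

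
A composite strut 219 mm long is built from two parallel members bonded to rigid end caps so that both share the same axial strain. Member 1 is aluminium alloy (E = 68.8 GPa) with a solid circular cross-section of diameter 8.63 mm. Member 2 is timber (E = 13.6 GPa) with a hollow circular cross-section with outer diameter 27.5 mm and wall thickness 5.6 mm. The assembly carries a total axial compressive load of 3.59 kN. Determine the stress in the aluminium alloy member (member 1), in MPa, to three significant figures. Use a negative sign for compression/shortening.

-26.7 MPa

A_1 = 58.49 mm².
A_2 = 385.3 mm².
Equal strain + equilibrium ⇒ each member carries load in proportion to AE: A₁E₁ = 4024000 N, A₂E₂ = 5240000 N, ΣAE = 9264000 N.
σ₁ = P·E₁/ΣAE = -3590·68800/9264000 = -26.66 MPa.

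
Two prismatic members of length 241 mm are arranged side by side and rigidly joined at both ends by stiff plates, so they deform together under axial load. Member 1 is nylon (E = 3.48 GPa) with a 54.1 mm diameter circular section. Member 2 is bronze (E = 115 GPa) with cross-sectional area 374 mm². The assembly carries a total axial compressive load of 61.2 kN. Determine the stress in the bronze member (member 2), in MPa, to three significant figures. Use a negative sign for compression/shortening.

A_1 = 2299 mm².
Equal strain + equilibrium ⇒ each member carries load in proportion to AE: A₁E₁ = 8000000 N, A₂E₂ = 43010000 N, ΣAE = 51010000 N.
σ₂ = P·E₂/ΣAE = -61200·115000/51010000 = -138 MPa.

-138 MPa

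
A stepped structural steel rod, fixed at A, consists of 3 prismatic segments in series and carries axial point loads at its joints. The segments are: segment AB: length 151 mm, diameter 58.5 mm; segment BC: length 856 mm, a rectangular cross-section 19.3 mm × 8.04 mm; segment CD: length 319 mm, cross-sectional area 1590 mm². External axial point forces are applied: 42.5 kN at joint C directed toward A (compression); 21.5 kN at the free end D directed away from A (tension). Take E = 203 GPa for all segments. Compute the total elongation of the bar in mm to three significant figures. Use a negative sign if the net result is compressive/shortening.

-0.555 mm

Internal axial forces (sectioning from the free end, tension +): N_CD = 21.5 kN, N_BC = -21 kN, N_AB = -21 kN.
A_AB = 2688 mm².
A_BC = 155.2 mm².
δ_AB = -21000·151/(2688·203000) = -0.005812 mm
δ_BC = -21000·856/(155.2·203000) = -0.5707 mm
δ_CD = 21500·319/(1590·203000) = 0.02125 mm
δ = Σδ_i = -0.5552 mm.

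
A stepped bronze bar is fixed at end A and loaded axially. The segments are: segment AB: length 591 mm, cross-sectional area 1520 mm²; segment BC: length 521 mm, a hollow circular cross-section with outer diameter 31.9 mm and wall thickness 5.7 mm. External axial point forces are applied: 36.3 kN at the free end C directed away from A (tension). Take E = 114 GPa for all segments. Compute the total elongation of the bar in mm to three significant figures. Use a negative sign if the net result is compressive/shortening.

Internal axial forces (sectioning from the free end, tension +): N_BC = 36.3 kN, N_AB = 36.3 kN.
A_BC = 469.2 mm².
δ_AB = 36300·591/(1520·114000) = 0.1238 mm
δ_BC = 36300·521/(469.2·114000) = 0.3536 mm
δ = Σδ_i = 0.4774 mm.

0.477 mm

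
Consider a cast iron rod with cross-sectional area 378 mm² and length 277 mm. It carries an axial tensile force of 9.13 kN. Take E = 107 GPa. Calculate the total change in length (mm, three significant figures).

δ_mech = NL/(AE) = 9130·277/(378·107000) = 0.06253 mm.

0.0625 mm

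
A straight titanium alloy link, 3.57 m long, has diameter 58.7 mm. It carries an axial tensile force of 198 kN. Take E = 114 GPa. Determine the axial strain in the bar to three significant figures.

6.42e-04

A = 2706 mm².
σ = N/A = 73.16 MPa; ε = σ/E = 73.16/114000 = 6.418e-04.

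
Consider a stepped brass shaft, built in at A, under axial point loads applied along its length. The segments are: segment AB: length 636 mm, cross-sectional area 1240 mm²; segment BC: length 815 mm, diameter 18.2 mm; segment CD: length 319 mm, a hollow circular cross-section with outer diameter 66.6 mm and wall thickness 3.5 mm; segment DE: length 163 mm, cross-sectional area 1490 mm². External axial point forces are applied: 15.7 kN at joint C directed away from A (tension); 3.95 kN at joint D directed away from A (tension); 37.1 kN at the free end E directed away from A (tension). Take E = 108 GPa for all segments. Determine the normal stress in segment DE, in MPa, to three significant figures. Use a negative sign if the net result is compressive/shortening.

24.9 MPa

Internal axial forces (sectioning from the free end, tension +): N_DE = 37.1 kN, N_CD = 41.05 kN, N_BC = 56.75 kN, N_AB = 56.75 kN.
σ_DE = N_DE/A_DE = 37100/1490 = 24.9 MPa.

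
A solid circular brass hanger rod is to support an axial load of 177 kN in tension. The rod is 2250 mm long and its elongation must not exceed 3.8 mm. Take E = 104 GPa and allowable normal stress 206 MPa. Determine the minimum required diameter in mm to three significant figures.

35.8 mm

Required area A ≥ P/σ_allow = 177000/206 = 859.2 mm².
For a solid circular section, d ≥ √(4A/π) = 33.08 mm.
Elongation limit: A ≥ PL/(Eδ_allow) = 177000·2250/(104000·3.8) = 1008 mm² ⇒ d ≥ 35.82 mm.
The elongation limit governs.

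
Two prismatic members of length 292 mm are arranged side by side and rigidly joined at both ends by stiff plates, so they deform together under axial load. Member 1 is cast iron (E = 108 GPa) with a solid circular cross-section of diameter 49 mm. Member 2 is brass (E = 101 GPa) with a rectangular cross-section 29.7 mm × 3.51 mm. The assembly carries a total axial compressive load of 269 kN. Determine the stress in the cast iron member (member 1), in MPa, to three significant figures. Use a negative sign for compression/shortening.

A_1 = 1886 mm².
A_2 = 104.2 mm².
Equal strain + equilibrium ⇒ each member carries load in proportion to AE: A₁E₁ = 203700000 N, A₂E₂ = 10530000 N, ΣAE = 214200000 N.
σ₁ = P·E₁/ΣAE = -269000·108000/214200000 = -135.6 MPa.

-136 MPa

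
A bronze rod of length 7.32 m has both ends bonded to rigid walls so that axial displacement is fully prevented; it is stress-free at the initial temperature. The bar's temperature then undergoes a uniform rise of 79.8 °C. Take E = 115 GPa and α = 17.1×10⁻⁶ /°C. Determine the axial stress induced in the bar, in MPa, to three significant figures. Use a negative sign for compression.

-157 MPa

Free thermal expansion αLΔT = 17.1e-6 · 7320 · 79.8 = 9.989 mm.
The walls impose strain ε = −(9.989)/7320 = -1.3646e-03; σ = Eε = 115000 · -1.3646e-03 = -156.9 MPa.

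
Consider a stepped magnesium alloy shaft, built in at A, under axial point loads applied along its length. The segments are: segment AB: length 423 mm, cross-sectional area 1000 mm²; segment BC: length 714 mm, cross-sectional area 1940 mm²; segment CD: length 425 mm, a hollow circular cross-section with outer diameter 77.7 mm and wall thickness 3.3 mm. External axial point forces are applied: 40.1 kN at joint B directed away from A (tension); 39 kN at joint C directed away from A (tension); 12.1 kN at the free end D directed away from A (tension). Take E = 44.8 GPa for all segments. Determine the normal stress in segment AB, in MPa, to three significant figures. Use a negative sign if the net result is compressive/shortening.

Internal axial forces (sectioning from the free end, tension +): N_CD = 12.1 kN, N_BC = 51.1 kN, N_AB = 91.2 kN.
σ_AB = N_AB/A_AB = 91200/1000 = 91.2 MPa.

91.2 MPa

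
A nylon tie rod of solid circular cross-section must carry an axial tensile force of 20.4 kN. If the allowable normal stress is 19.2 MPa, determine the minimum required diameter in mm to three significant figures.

36.8 mm

Required area A ≥ P/σ_allow = 20400/19.2 = 1062 mm².
For a solid circular section, d ≥ √(4A/π) = 36.78 mm.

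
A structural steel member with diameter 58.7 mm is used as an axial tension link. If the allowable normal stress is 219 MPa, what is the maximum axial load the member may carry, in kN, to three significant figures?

593 kN

A = 2706 mm².
P_max = σ_allow · A = 219 · 2706 = 592700 N = 592.7 kN.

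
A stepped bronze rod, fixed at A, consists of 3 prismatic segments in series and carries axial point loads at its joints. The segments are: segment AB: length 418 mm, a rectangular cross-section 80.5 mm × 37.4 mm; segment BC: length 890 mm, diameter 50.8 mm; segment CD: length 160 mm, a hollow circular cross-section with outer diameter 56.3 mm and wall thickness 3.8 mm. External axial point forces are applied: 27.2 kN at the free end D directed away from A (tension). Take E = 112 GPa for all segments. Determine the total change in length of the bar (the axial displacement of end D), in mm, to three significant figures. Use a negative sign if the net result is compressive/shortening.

Internal axial forces (sectioning from the free end, tension +): N_CD = 27.2 kN, N_BC = 27.2 kN, N_AB = 27.2 kN.
A_AB = 3011 mm².
A_BC = 2027 mm².
A_CD = 626.7 mm².
δ_AB = 27200·418/(3011·112000) = 0.03372 mm
δ_BC = 27200·890/(2027·112000) = 0.1066 mm
δ_CD = 27200·160/(626.7·112000) = 0.062 mm
δ = Σδ_i = 0.2024 mm.

0.202 mm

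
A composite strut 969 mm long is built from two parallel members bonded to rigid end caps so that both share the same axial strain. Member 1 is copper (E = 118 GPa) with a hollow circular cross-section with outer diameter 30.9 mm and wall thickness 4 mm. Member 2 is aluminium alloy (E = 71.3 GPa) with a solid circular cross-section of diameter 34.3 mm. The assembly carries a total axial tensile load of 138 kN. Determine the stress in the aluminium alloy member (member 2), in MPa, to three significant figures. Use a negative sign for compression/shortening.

93.0 MPa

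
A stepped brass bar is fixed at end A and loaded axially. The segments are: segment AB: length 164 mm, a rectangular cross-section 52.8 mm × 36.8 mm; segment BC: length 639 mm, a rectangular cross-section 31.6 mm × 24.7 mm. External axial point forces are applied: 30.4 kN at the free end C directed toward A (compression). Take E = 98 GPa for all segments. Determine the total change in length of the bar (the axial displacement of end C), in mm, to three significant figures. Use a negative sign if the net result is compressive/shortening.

-0.280 mm

Internal axial forces (sectioning from the free end, tension +): N_BC = -30.4 kN, N_AB = -30.4 kN.
A_AB = 1943 mm².
A_BC = 780.5 mm².
δ_AB = -30400·164/(1943·98000) = -0.02618 mm
δ_BC = -30400·639/(780.5·98000) = -0.254 mm
δ = Σδ_i = -0.2801 mm.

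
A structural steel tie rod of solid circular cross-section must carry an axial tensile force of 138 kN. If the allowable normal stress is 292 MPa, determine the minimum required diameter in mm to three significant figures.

Required area A ≥ P/σ_allow = 138000/292 = 472.6 mm².
For a solid circular section, d ≥ √(4A/π) = 24.53 mm.

24.5 mm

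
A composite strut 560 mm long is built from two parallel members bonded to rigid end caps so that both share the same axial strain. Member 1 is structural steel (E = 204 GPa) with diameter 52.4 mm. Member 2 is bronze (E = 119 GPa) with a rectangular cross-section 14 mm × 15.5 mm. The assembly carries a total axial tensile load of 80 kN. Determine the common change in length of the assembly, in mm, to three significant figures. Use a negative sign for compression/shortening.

0.0962 mm

A_1 = 2157 mm².
A_2 = 217 mm².
Equal strain + equilibrium ⇒ each member carries load in proportion to AE: A₁E₁ = 439900000 N, A₂E₂ = 25820000 N, ΣAE = 465800000 N.
δ = PL/ΣAE = 80000·560/465800000 = 0.09619 mm.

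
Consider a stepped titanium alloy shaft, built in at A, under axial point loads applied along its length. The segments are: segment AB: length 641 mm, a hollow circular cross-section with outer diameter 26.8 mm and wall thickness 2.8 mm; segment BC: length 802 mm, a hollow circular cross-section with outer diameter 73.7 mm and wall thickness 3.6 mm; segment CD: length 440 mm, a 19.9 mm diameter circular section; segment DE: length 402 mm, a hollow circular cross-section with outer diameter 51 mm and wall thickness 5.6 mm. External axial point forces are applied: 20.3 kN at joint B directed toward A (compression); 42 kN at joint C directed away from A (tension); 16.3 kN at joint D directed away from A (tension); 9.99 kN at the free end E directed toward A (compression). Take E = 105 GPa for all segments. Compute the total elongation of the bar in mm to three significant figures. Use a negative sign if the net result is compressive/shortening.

Internal axial forces (sectioning from the free end, tension +): N_DE = -9.99 kN, N_CD = 6.31 kN, N_BC = 48.31 kN, N_AB = 28.01 kN.
A_AB = 211.1 mm².
A_BC = 792.8 mm².
A_CD = 311 mm².
A_DE = 798.7 mm².
δ_AB = 28010·641/(211.1·105000) = 0.81 mm
δ_BC = 48310·802/(792.8·105000) = 0.4654 mm
δ_CD = 6310·440/(311·105000) = 0.08502 mm
δ_DE = -9990·402/(798.7·105000) = -0.04789 mm
δ = Σδ_i = 1.313 mm.

1.31 mm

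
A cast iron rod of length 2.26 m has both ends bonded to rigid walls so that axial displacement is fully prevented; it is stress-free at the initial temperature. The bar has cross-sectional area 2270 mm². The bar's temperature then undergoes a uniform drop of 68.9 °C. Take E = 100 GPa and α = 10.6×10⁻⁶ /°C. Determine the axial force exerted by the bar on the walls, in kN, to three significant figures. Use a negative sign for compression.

166 kN

Free thermal expansion αLΔT = 10.6e-6 · 2260 · -68.9 = -1.651 mm.
The walls impose strain ε = −(-1.651)/2260 = 7.3034e-04; σ = Eε = 100000 · 7.3034e-04 = 73.03 MPa.
Wall reaction R = σ·A = 73.03·2270 = 165800 N = 165.8 kN.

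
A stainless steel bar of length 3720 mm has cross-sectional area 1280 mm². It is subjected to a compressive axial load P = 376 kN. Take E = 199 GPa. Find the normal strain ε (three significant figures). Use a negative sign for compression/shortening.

-0.00148

σ = N/A = -293.8 MPa; ε = σ/E = -293.8/199000 = -1.476e-03.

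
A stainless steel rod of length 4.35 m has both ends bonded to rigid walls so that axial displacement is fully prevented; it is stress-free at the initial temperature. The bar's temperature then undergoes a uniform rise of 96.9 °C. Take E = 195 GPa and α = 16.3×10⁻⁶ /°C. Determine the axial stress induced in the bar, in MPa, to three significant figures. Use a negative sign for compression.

-308 MPa

Free thermal expansion αLΔT = 16.3e-6 · 4350 · 96.9 = 6.871 mm.
The walls impose strain ε = −(6.871)/4350 = -1.5795e-03; σ = Eε = 195000 · -1.5795e-03 = -308 MPa.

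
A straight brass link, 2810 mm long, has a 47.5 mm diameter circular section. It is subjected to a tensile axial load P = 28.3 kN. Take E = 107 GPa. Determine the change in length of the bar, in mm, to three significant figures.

A = 1772 mm².
δ_mech = NL/(AE) = 28300·2810/(1772·107000) = 0.4194 mm.

0.419 mm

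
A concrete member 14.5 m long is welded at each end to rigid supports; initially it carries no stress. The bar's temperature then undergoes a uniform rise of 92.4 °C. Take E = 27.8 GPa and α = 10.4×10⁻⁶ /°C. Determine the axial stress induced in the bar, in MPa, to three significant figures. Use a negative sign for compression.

-26.7 MPa

Free thermal expansion αLΔT = 10.4e-6 · 14500 · 92.4 = 13.93 mm.
The walls impose strain ε = −(13.93)/14500 = -9.6096e-04; σ = Eε = 27800 · -9.6096e-04 = -26.71 MPa.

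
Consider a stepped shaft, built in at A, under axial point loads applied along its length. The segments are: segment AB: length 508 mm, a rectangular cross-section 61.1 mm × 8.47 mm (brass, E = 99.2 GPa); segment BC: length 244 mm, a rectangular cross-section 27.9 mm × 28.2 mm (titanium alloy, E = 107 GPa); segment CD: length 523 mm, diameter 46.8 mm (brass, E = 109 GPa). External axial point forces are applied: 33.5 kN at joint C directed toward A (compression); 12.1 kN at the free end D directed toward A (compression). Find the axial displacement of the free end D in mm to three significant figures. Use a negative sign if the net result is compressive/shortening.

-0.617 mm

Internal axial forces (sectioning from the free end, tension +): N_CD = -12.1 kN, N_BC = -45.6 kN, N_AB = -45.6 kN.
A_AB = 517.5 mm².
A_BC = 786.8 mm².
A_CD = 1720 mm².
δ_AB = -45600·508/(517.5·99200) = -0.4512 mm
δ_BC = -45600·244/(786.8·107000) = -0.1322 mm
δ_CD = -12100·523/(1720·109000) = -0.03375 mm
δ = Σδ_i = -0.6171 mm.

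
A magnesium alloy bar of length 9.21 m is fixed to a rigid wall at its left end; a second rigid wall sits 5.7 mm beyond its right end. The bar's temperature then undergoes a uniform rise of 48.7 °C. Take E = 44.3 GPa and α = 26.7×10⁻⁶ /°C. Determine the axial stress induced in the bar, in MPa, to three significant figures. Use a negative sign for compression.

Free thermal expansion αLΔT = 26.7e-6 · 9210 · 48.7 = 11.98 mm.
The walls engage after the gap closes; constrained expansion = 11.98 − 5.7 = 6.276 mm.
The walls impose strain ε = −(6.276)/9210 = -6.8140e-04; σ = Eε = 44300 · -6.8140e-04 = -30.19 MPa.

-30.2 MPa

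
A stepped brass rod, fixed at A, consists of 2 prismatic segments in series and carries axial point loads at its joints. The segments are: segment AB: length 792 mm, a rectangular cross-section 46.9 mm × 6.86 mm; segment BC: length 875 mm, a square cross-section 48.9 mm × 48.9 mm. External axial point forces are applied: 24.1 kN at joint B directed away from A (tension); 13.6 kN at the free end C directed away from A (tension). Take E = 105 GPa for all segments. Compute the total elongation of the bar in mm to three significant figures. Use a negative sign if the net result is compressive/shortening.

0.931 mm

Internal axial forces (sectioning from the free end, tension +): N_BC = 13.6 kN, N_AB = 37.7 kN.
A_AB = 321.7 mm².
A_BC = 2391 mm².
δ_AB = 37700·792/(321.7·105000) = 0.8839 mm
δ_BC = 13600·875/(2391·105000) = 0.0474 mm
δ = Σδ_i = 0.9312 mm.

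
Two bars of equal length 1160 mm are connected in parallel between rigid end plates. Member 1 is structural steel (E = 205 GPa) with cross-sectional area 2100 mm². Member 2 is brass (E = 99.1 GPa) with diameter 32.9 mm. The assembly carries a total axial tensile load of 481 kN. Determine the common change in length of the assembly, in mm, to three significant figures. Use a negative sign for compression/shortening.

1.08 mm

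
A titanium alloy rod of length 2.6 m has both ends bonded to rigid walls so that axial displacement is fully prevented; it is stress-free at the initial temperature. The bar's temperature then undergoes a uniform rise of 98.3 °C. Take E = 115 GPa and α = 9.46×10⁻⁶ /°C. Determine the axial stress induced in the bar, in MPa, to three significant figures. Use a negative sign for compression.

-107 MPa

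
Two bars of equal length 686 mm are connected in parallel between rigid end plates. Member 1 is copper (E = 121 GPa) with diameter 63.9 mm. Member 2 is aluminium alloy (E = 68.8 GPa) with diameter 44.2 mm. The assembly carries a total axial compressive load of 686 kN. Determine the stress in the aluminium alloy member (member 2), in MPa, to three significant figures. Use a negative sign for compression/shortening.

-95.6 MPa

A_1 = 3207 mm².
A_2 = 1534 mm².
Equal strain + equilibrium ⇒ each member carries load in proportion to AE: A₁E₁ = 388000000 N, A₂E₂ = 105600000 N, ΣAE = 493600000 N.
σ₂ = P·E₂/ΣAE = -686000·68800/493600000 = -95.62 MPa.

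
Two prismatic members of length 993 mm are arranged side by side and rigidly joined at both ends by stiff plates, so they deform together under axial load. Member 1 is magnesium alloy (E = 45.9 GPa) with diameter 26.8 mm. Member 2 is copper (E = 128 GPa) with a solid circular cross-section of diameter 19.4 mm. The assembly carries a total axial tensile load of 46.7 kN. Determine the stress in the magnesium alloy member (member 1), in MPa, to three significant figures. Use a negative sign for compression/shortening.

33.6 MPa

A_1 = 564.1 mm².
A_2 = 295.6 mm².
Equal strain + equilibrium ⇒ each member carries load in proportion to AE: A₁E₁ = 25890000 N, A₂E₂ = 37840000 N, ΣAE = 63730000 N.
σ₁ = P·E₁/ΣAE = 46700·45900/63730000 = 33.64 MPa.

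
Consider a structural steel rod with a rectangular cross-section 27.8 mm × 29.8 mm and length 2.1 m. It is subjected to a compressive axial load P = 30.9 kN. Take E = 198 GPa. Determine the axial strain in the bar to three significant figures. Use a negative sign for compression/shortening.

-1.88e-04

A = 828.4 mm².
σ = N/A = -37.3 MPa; ε = σ/E = -37.3/198000 = -1.884e-04.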